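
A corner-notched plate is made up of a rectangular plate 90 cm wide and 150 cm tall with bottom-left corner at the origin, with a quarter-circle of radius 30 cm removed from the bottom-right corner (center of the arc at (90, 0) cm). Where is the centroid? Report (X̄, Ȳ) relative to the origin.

plate: A = 90 × 150 = 13500.00, centroid at (45.00, 75.00).
removed quarter-circle: A = −¼π·30² = -706.86, centroid at (77.27, 12.73).
ΣA = 12793.14 cm²
ΣAX̄ = (13500.00)(45.00) + (-706.86)(77.27) = 552882.75 cm³
ΣAȲ = (13500.00)(75.00) + (-706.86)(12.73) = 1003500.00 cm³
X̄ = 552882.75 / 12793.14 = 43.22 cm
Ȳ = 1003500.00 / 12793.14 = 78.44 cm

X̄ = 43.22 cm, Ȳ = 78.44 cm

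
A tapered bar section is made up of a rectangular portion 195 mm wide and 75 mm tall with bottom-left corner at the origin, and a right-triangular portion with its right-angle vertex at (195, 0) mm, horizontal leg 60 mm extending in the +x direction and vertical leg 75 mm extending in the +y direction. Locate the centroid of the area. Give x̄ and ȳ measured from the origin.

x̄ = 113.17 mm, ȳ = 35.83 mm

Part | A | x̄ᵢ | ȳᵢ | A·x̄ᵢ | A·ȳᵢ
rectangular portion | 14625.00 | 97.50 | 37.50 | 1425937.50 | 548437.50
triangular portion | 2250.00 | 215.00 | 25.00 | 483750.00 | 56250.00
Σ | 16875.00 |  |  | 1909687.50 | 604687.50
x̄ = 1909687.50 / 16875.00 = 113.17 mm
ȳ = 604687.50 / 16875.00 = 35.83 mm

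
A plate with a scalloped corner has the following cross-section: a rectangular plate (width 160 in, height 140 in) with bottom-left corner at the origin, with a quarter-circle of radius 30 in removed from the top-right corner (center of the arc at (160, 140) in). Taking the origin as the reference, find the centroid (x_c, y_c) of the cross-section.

plate: A = 160 × 140 = 22400.00, centroid at (80.00, 70.00).
removed quarter-circle: A = −¼π·30² = -706.86, centroid at (147.27, 127.27).
ΣA = 21693.14 in²
ΣAx_c = (22400.00)(80.00) + (-706.86)(147.27) = 1687902.66 in³
ΣAy_c = (22400.00)(70.00) + (-706.86)(127.27) = 1478039.83 in³
x_c = 1687902.66 / 21693.14 = 77.81 in
y_c = 1478039.83 / 21693.14 = 68.13 in

x_c = 77.81 in, y_c = 68.13 in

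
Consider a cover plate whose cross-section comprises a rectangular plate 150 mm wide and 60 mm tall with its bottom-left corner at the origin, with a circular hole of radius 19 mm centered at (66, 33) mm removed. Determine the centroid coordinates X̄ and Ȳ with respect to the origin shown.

X̄ = 76.30 mm, Ȳ = 29.57 mm

plate: A = 150 × 60 = 9000.00, centroid at (75.00, 30.00).
hole: A = −π·19² = -1134.11, centroid at (66.00, 33.00).
ΣA = 7865.89 mm², ΣAX̄ = 600148.41 mm³, ΣAȲ = 232574.21 mm³.
X̄ = 600148.41/7865.89 = 76.30 mm; Ȳ = 232574.21/7865.89 = 29.57 mm.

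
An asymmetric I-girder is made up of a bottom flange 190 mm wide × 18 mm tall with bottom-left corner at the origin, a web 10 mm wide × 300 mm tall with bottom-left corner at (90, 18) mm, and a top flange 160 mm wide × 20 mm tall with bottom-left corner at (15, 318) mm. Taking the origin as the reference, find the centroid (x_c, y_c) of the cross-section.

x_c = 95.00 mm, y_c = 164.70 mm

bottom flange: A = 190 × 18 = 3420.00, centroid at (95.00, 9.00).
web: A = 10 × 300 = 3000.00, centroid at (95.00, 168.00).
top flange: A = 160 × 20 = 3200.00, centroid at (95.00, 328.00).
ΣA = 9620.00 mm², ΣAx_c = 913900.00 mm³, ΣAy_c = 1584380.00 mm³.
x_c = 913900.00/9620.00 = 95.00 mm; y_c = 1584380.00/9620.00 = 164.70 mm.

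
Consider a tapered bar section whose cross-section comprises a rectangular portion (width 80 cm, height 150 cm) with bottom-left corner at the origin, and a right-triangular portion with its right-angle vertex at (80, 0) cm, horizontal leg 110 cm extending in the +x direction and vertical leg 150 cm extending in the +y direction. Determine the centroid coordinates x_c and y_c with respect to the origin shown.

rectangular portion: A = 80 × 150 = 12000.00, centroid at (40.00, 75.00).
triangular portion: A = ½·110·150 = 8250.00, centroid at (116.67, 50.00).
ΣA = 20250.00 cm²
ΣAx_c = (12000.00)(40.00) + (8250.00)(116.67) = 1442500.00 cm³
ΣAy_c = (12000.00)(75.00) + (8250.00)(50.00) = 1312500.00 cm³
x_c = 1442500.00 / 20250.00 = 71.23 cm
y_c = 1312500.00 / 20250.00 = 64.81 cm

x_c = 71.23 cm, y_c = 64.81 cm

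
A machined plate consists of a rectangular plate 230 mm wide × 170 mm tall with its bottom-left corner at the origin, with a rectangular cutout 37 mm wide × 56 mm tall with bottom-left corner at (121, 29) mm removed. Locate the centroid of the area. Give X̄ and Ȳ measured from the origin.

plate: A = 230 × 170 = 39100.00, centroid at (115.00, 85.00).
hole: A = −(37 × 56) = -2072.00, centroid at (139.50, 57.00).
ΣA = 37028.00 mm²
ΣAX̄ = (39100.00)(115.00) + (-2072.00)(139.50) = 4207456.00 mm³
ΣAȲ = (39100.00)(85.00) + (-2072.00)(57.00) = 3205396.00 mm³
X̄ = 4207456.00 / 37028.00 = 113.63 mm
Ȳ = 3205396.00 / 37028.00 = 86.57 mm

X̄ = 113.63 mm, Ȳ = 86.57 mm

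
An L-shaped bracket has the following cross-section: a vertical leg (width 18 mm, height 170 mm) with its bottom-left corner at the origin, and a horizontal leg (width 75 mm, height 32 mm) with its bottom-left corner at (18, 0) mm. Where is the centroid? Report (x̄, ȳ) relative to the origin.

vertical leg: A = 18 × 170 = 3060.00, centroid at (9.00, 85.00).
horizontal leg: A = 75 × 32 = 2400.00, centroid at (55.50, 16.00).
ΣA = 5460.00 mm²
ΣAx̄ = (3060.00)(9.00) + (2400.00)(55.50) = 160740.00 mm³
ΣAȳ = (3060.00)(85.00) + (2400.00)(16.00) = 298500.00 mm³
x̄ = 160740.00 / 5460.00 = 29.44 mm
ȳ = 298500.00 / 5460.00 = 54.67 mm

x̄ = 29.44 mm, ȳ = 54.67 mm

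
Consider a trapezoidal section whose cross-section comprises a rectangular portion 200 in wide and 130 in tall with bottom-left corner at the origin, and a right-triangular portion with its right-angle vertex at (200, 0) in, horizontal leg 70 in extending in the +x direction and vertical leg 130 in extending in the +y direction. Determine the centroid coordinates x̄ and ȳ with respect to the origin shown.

rectangular portion: A = 200 × 130 = 26000.00, centroid at (100.00, 65.00).
triangular portion: A = ½·70·130 = 4550.00, centroid at (223.33, 43.33).
ΣA = 30550.00 in², ΣAx̄ = 3616166.67 in³, ΣAȳ = 1887166.67 in³.
x̄ = 3616166.67/30550.00 = 118.37 in; ȳ = 1887166.67/30550.00 = 61.77 in.

x̄ = 118.37 in, ȳ = 61.77 in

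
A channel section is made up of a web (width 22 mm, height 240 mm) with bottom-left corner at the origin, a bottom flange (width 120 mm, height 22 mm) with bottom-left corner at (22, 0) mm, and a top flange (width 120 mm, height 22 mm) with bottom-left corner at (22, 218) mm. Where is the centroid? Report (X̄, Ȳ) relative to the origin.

X̄ = 46.50 mm, Ȳ = 120.00 mm

web: A = 22 × 240 = 5280.00, centroid at (11.00, 120.00).
bottom flange: A = 120 × 22 = 2640.00, centroid at (82.00, 11.00).
top flange: A = 120 × 22 = 2640.00, centroid at (82.00, 229.00).
ΣA = 10560.00 mm²
ΣAX̄ = (5280.00)(11.00) + (2640.00)(82.00) + (2640.00)(82.00) = 491040.00 mm³
ΣAȲ = (5280.00)(120.00) + (2640.00)(11.00) + (2640.00)(229.00) = 1267200.00 mm³
X̄ = 491040.00 / 10560.00 = 46.50 mm
Ȳ = 1267200.00 / 10560.00 = 120.00 mm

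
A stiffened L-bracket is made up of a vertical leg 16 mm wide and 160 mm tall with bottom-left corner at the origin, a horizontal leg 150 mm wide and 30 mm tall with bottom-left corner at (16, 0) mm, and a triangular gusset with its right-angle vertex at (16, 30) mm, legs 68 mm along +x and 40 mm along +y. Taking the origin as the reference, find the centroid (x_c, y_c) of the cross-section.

vertical leg: A = 16 × 160 = 2560.00, centroid at (8.00, 80.00).
horizontal leg: A = 150 × 30 = 4500.00, centroid at (91.00, 15.00).
gusset: A = ½·68·40 = 1360.00, centroid at (38.67, 43.33).
ΣA = 8420.00 mm², ΣAx_c = 482566.67 mm³, ΣAy_c = 331233.33 mm³.
x_c = 482566.67/8420.00 = 57.31 mm; y_c = 331233.33/8420.00 = 39.34 mm.

x_c = 57.31 mm, y_c = 39.34 mm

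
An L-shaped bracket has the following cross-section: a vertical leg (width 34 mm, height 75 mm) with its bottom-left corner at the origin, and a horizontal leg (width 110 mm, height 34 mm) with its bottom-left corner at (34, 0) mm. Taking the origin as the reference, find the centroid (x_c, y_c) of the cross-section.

x_c = 59.81 mm, y_c = 25.31 mm

vertical leg: A = 34 × 75 = 2550.00, centroid at (17.00, 37.50).
horizontal leg: A = 110 × 34 = 3740.00, centroid at (89.00, 17.00).
ΣA = 6290.00 mm²
ΣAx_c = (2550.00)(17.00) + (3740.00)(89.00) = 376210.00 mm³
ΣAy_c = (2550.00)(37.50) + (3740.00)(17.00) = 159205.00 mm³
x_c = 376210.00 / 6290.00 = 59.81 mm
y_c = 159205.00 / 6290.00 = 25.31 mm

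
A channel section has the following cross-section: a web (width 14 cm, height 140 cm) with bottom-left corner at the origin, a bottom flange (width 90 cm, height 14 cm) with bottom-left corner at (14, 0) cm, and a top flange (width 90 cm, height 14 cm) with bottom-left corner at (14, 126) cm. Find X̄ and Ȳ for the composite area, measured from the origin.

X̄ = 36.25 cm, Ȳ = 70.00 cm

Part | A | x̄ᵢ | ȳᵢ | A·x̄ᵢ | A·ȳᵢ
web | 1960.00 | 7.00 | 70.00 | 13720.00 | 137200.00
bottom flange | 1260.00 | 59.00 | 7.00 | 74340.00 | 8820.00
top flange | 1260.00 | 59.00 | 133.00 | 74340.00 | 167580.00
Σ | 4480.00 |  |  | 162400.00 | 313600.00
X̄ = 162400.00 / 4480.00 = 36.25 cm
Ȳ = 313600.00 / 4480.00 = 70.00 cm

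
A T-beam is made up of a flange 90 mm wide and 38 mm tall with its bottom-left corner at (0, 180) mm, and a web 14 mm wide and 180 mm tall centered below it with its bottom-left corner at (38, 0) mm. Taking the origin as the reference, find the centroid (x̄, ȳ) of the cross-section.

web: A = 14 × 180 = 2520.00, centroid at (45.00, 90.00).
flange: A = 90 × 38 = 3420.00, centroid at (45.00, 199.00).
ΣA = 5940.00 mm², ΣAx̄ = 267300.00 mm³, ΣAȳ = 907380.00 mm³.
x̄ = 267300.00/5940.00 = 45.00 mm; ȳ = 907380.00/5940.00 = 152.76 mm.

x̄ = 45.00 mm, ȳ = 152.76 mm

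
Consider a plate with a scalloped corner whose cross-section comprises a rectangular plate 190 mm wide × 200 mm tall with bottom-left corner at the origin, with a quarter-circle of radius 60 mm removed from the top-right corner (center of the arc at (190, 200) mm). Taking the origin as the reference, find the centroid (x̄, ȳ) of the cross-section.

Part | A | x̄ᵢ | ȳᵢ | A·x̄ᵢ | A·ȳᵢ
plate | 38000.00 | 95.00 | 100.00 | 3610000.00 | 3800000.00
removed quarter-circle | -2827.43 | 164.54 | 174.54 | -465212.34 | -493486.68
Σ | 35172.57 |  |  | 3144787.66 | 3306513.32
x̄ = 3144787.66 / 35172.57 = 89.41 mm
ȳ = 3306513.32 / 35172.57 = 94.01 mm

x̄ = 89.41 mm, ȳ = 94.01 mm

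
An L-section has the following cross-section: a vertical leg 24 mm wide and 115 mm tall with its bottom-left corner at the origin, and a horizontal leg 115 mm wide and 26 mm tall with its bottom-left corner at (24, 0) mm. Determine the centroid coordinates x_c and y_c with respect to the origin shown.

x_c = 48.14 mm, y_c = 34.36 mm

vertical leg: A = 24 × 115 = 2760.00, centroid at (12.00, 57.50).
horizontal leg: A = 115 × 26 = 2990.00, centroid at (81.50, 13.00).
ΣA = 5750.00 mm²
ΣAx_c = (2760.00)(12.00) + (2990.00)(81.50) = 276805.00 mm³
ΣAy_c = (2760.00)(57.50) + (2990.00)(13.00) = 197570.00 mm³
x_c = 276805.00 / 5750.00 = 48.14 mm
y_c = 197570.00 / 5750.00 = 34.36 mm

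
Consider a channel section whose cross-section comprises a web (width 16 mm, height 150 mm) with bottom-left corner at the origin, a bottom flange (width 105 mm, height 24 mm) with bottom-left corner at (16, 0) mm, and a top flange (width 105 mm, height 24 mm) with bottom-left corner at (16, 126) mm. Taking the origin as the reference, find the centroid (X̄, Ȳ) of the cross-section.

X̄ = 48.98 mm, Ȳ = 75.00 mm

web: A = 16 × 150 = 2400.00, centroid at (8.00, 75.00).
bottom flange: A = 105 × 24 = 2520.00, centroid at (68.50, 12.00).
top flange: A = 105 × 24 = 2520.00, centroid at (68.50, 138.00).
ΣA = 7440.00 mm², ΣAX̄ = 364440.00 mm³, ΣAȲ = 558000.00 mm³.
X̄ = 364440.00/7440.00 = 48.98 mm; Ȳ = 558000.00/7440.00 = 75.00 mm.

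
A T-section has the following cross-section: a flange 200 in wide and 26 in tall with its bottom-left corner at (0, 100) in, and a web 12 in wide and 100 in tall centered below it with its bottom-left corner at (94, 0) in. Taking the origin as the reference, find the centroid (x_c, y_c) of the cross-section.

x_c = 100.00 in, y_c = 101.19 in

Part | A | x̄ᵢ | ȳᵢ | A·x̄ᵢ | A·ȳᵢ
web | 1200.00 | 100.00 | 50.00 | 120000.00 | 60000.00
flange | 5200.00 | 100.00 | 113.00 | 520000.00 | 587600.00
Σ | 6400.00 |  |  | 640000.00 | 647600.00
x_c = 640000.00 / 6400.00 = 100.00 in
y_c = 647600.00 / 6400.00 = 101.19 in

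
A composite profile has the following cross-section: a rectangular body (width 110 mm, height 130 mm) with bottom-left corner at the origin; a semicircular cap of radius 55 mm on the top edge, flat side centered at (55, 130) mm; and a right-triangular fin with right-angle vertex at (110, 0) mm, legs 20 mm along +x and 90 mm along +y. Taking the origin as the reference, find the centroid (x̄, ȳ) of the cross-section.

rectangular body: A = 110 × 130 = 14300.00, centroid at (55.00, 65.00).
semicircular top: A = ½π·55² = 4751.66, centroid at (55.00, 153.34).
triangular fin: A = ½·20·90 = 900.00, centroid at (116.67, 30.00).
ΣA = 19951.66 mm²
ΣAx̄ = (14300.00)(55.00) + (4751.66)(55.00) + (900.00)(116.67) = 1152841.24 mm³
ΣAȳ = (14300.00)(65.00) + (4751.66)(153.34) + (900.00)(30.00) = 1685132.32 mm³
x̄ = 1152841.24 / 19951.66 = 57.78 mm
ȳ = 1685132.32 / 19951.66 = 84.46 mm

x̄ = 57.78 mm, ȳ = 84.46 mm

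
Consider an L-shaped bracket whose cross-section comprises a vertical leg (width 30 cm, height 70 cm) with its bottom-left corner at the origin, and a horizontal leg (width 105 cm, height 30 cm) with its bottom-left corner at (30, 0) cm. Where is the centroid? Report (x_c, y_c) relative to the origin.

x_c = 55.50 cm, y_c = 23.00 cm

vertical leg: A = 30 × 70 = 2100.00, centroid at (15.00, 35.00).
horizontal leg: A = 105 × 30 = 3150.00, centroid at (82.50, 15.00).
ΣA = 5250.00 cm²
ΣAx_c = (2100.00)(15.00) + (3150.00)(82.50) = 291375.00 cm³
ΣAy_c = (2100.00)(35.00) + (3150.00)(15.00) = 120750.00 cm³
x_c = 291375.00 / 5250.00 = 55.50 cm
y_c = 120750.00 / 5250.00 = 23.00 cm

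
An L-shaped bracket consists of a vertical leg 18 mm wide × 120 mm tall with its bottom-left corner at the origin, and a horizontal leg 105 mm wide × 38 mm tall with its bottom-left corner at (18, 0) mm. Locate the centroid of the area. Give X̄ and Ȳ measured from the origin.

vertical leg: A = 18 × 120 = 2160.00, centroid at (9.00, 60.00).
horizontal leg: A = 105 × 38 = 3990.00, centroid at (70.50, 19.00).
ΣA = 6150.00 mm², ΣAX̄ = 300735.00 mm³, ΣAȲ = 205410.00 mm³.
X̄ = 300735.00/6150.00 = 48.90 mm; Ȳ = 205410.00/6150.00 = 33.40 mm.

X̄ = 48.90 mm, Ȳ = 33.40 mm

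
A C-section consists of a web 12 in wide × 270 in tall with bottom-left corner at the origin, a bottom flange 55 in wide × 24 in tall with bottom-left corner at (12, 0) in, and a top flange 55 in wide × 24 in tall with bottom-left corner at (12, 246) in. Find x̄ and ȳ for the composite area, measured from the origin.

x̄ = 21.04 in, ȳ = 135.00 in

web: A = 12 × 270 = 3240.00, centroid at (6.00, 135.00).
bottom flange: A = 55 × 24 = 1320.00, centroid at (39.50, 12.00).
top flange: A = 55 × 24 = 1320.00, centroid at (39.50, 258.00).
ΣA = 5880.00 in²
ΣAx̄ = (3240.00)(6.00) + (1320.00)(39.50) + (1320.00)(39.50) = 123720.00 in³
ΣAȳ = (3240.00)(135.00) + (1320.00)(12.00) + (1320.00)(258.00) = 793800.00 in³
x̄ = 123720.00 / 5880.00 = 21.04 in
ȳ = 793800.00 / 5880.00 = 135.00 in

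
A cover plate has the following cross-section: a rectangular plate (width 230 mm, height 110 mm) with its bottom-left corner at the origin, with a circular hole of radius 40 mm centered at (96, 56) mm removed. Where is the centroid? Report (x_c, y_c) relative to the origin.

plate: A = 230 × 110 = 25300.00, centroid at (115.00, 55.00).
hole: A = −π·40² = -5026.55, centroid at (96.00, 56.00).
ΣA = 20273.45 mm², ΣAx_c = 2426951.37 mm³, ΣAy_c = 1110013.30 mm³.
x_c = 2426951.37/20273.45 = 119.71 mm; y_c = 1110013.30/20273.45 = 54.75 mm.

x_c = 119.71 mm, y_c = 54.75 mm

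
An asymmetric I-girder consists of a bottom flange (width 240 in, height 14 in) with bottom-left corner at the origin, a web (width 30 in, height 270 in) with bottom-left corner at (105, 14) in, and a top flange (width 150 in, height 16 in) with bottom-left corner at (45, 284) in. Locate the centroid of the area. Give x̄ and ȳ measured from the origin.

x̄ = 120.00 in, ȳ = 139.34 in

bottom flange: A = 240 × 14 = 3360.00, centroid at (120.00, 7.00).
web: A = 30 × 270 = 8100.00, centroid at (120.00, 149.00).
top flange: A = 150 × 16 = 2400.00, centroid at (120.00, 292.00).
ΣA = 13860.00 in², ΣAx̄ = 1663200.00 in³, ΣAȳ = 1931220.00 in³.
x̄ = 1663200.00/13860.00 = 120.00 in; ȳ = 1931220.00/13860.00 = 139.34 in.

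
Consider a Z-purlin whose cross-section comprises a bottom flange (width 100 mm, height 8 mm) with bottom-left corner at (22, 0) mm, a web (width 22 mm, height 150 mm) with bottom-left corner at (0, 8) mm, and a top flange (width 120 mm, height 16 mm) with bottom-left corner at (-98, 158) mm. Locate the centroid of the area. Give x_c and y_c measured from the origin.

x_c = 3.48 mm, y_c = 98.97 mm

bottom flange: A = 100 × 8 = 800.00, centroid at (72.00, 4.00).
web: A = 22 × 150 = 3300.00, centroid at (11.00, 83.00).
top flange: A = 120 × 16 = 1920.00, centroid at (-38.00, 166.00).
ΣA = 6020.00 mm²
ΣAx_c = (800.00)(72.00) + (3300.00)(11.00) + (1920.00)(-38.00) = 20940.00 mm³
ΣAy_c = (800.00)(4.00) + (3300.00)(83.00) + (1920.00)(166.00) = 595820.00 mm³
x_c = 20940.00 / 6020.00 = 3.48 mm
y_c = 595820.00 / 6020.00 = 98.97 mm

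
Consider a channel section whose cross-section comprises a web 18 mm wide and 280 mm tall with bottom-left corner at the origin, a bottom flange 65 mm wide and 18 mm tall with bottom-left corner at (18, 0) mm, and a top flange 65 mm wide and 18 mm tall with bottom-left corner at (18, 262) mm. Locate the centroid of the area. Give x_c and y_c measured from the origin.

x_c = 22.16 mm, y_c = 140.00 mm

web: A = 18 × 280 = 5040.00, centroid at (9.00, 140.00).
bottom flange: A = 65 × 18 = 1170.00, centroid at (50.50, 9.00).
top flange: A = 65 × 18 = 1170.00, centroid at (50.50, 271.00).
ΣA = 7380.00 mm²
ΣAx_c = (5040.00)(9.00) + (1170.00)(50.50) + (1170.00)(50.50) = 163530.00 mm³
ΣAy_c = (5040.00)(140.00) + (1170.00)(9.00) + (1170.00)(271.00) = 1033200.00 mm³
x_c = 163530.00 / 7380.00 = 22.16 mm
y_c = 1033200.00 / 7380.00 = 140.00 mm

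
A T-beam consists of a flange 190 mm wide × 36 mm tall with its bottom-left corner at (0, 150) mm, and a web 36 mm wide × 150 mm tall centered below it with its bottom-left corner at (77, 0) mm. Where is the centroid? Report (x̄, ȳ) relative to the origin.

web: A = 36 × 150 = 5400.00, centroid at (95.00, 75.00).
flange: A = 190 × 36 = 6840.00, centroid at (95.00, 168.00).
ΣA = 12240.00 mm², ΣAx̄ = 1162800.00 mm³, ΣAȳ = 1554120.00 mm³.
x̄ = 1162800.00/12240.00 = 95.00 mm; ȳ = 1554120.00/12240.00 = 126.97 mm.

x̄ = 95.00 mm, ȳ = 126.97 mm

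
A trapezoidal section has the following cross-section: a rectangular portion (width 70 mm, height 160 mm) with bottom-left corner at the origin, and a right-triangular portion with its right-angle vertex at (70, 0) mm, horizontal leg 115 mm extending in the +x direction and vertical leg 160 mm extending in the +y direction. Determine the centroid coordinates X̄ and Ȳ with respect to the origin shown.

X̄ = 68.07 mm, Ȳ = 67.97 mm

rectangular portion: A = 70 × 160 = 11200.00, centroid at (35.00, 80.00).
triangular portion: A = ½·115·160 = 9200.00, centroid at (108.33, 53.33).
ΣA = 20400.00 mm², ΣAX̄ = 1388666.67 mm³, ΣAȲ = 1386666.67 mm³.
X̄ = 1388666.67/20400.00 = 68.07 mm; Ȳ = 1386666.67/20400.00 = 67.97 mm.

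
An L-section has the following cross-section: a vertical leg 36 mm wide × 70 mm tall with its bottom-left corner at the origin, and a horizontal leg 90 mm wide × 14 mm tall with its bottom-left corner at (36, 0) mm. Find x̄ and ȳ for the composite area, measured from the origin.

x̄ = 39.00 mm, ȳ = 25.67 mm

vertical leg: A = 36 × 70 = 2520.00, centroid at (18.00, 35.00).
horizontal leg: A = 90 × 14 = 1260.00, centroid at (81.00, 7.00).
ΣA = 3780.00 mm², ΣAx̄ = 147420.00 mm³, ΣAȳ = 97020.00 mm³.
x̄ = 147420.00/3780.00 = 39.00 mm; ȳ = 97020.00/3780.00 = 25.67 mm.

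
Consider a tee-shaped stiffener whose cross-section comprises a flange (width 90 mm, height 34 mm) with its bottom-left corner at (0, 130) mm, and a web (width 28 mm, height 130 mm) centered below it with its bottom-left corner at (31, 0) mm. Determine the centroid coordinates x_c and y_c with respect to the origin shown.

web: A = 28 × 130 = 3640.00, centroid at (45.00, 65.00).
flange: A = 90 × 34 = 3060.00, centroid at (45.00, 147.00).
ΣA = 6700.00 mm², ΣAx_c = 301500.00 mm³, ΣAy_c = 686420.00 mm³.
x_c = 301500.00/6700.00 = 45.00 mm; y_c = 686420.00/6700.00 = 102.45 mm.

x_c = 45.00 mm, y_c = 102.45 mm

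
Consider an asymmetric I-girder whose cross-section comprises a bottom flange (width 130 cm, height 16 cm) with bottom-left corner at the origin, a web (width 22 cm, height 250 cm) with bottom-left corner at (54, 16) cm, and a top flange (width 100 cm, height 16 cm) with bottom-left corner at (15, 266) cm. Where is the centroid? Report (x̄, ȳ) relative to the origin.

Part | A | x̄ᵢ | ȳᵢ | A·x̄ᵢ | A·ȳᵢ
bottom flange | 2080.00 | 65.00 | 8.00 | 135200.00 | 16640.00
web | 5500.00 | 65.00 | 141.00 | 357500.00 | 775500.00
top flange | 1600.00 | 65.00 | 274.00 | 104000.00 | 438400.00
Σ | 9180.00 |  |  | 596700.00 | 1230540.00
x̄ = 596700.00 / 9180.00 = 65.00 cm
ȳ = 1230540.00 / 9180.00 = 134.05 cm

x̄ = 65.00 cm, ȳ = 134.05 cm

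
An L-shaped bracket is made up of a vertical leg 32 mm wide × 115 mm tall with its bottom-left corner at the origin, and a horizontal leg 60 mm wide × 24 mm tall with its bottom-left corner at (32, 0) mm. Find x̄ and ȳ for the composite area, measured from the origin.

x̄ = 28.94 mm, ȳ = 44.70 mm

vertical leg: A = 32 × 115 = 3680.00, centroid at (16.00, 57.50).
horizontal leg: A = 60 × 24 = 1440.00, centroid at (62.00, 12.00).
ΣA = 5120.00 mm², ΣAx̄ = 148160.00 mm³, ΣAȳ = 228880.00 mm³.
x̄ = 148160.00/5120.00 = 28.94 mm; ȳ = 228880.00/5120.00 = 44.70 mm.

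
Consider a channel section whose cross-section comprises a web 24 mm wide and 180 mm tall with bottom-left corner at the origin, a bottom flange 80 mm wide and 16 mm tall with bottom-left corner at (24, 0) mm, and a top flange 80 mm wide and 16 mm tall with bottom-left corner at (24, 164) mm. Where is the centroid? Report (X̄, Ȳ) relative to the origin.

web: A = 24 × 180 = 4320.00, centroid at (12.00, 90.00).
bottom flange: A = 80 × 16 = 1280.00, centroid at (64.00, 8.00).
top flange: A = 80 × 16 = 1280.00, centroid at (64.00, 172.00).
ΣA = 6880.00 mm²
ΣAX̄ = (4320.00)(12.00) + (1280.00)(64.00) + (1280.00)(64.00) = 215680.00 mm³
ΣAȲ = (4320.00)(90.00) + (1280.00)(8.00) + (1280.00)(172.00) = 619200.00 mm³
X̄ = 215680.00 / 6880.00 = 31.35 mm
Ȳ = 619200.00 / 6880.00 = 90.00 mm

X̄ = 31.35 mm, Ȳ = 90.00 mm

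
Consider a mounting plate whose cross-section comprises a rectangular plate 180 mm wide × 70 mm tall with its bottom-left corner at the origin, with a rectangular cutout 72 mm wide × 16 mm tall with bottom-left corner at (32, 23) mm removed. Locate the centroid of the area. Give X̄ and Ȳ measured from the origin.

X̄ = 92.21 mm, Ȳ = 35.40 mm

Part | A | x̄ᵢ | ȳᵢ | A·x̄ᵢ | A·ȳᵢ
plate | 12600.00 | 90.00 | 35.00 | 1134000.00 | 441000.00
hole | -1152.00 | 68.00 | 31.00 | -78336.00 | -35712.00
Σ | 11448.00 |  |  | 1055664.00 | 405288.00
X̄ = 1055664.00 / 11448.00 = 92.21 mm
Ȳ = 405288.00 / 11448.00 = 35.40 mm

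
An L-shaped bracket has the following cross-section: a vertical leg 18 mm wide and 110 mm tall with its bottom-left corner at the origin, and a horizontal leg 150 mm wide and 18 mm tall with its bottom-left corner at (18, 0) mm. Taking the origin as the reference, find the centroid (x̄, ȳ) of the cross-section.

x̄ = 57.46 mm, ȳ = 28.46 mm

vertical leg: A = 18 × 110 = 1980.00, centroid at (9.00, 55.00).
horizontal leg: A = 150 × 18 = 2700.00, centroid at (93.00, 9.00).
ΣA = 4680.00 mm²
ΣAx̄ = (1980.00)(9.00) + (2700.00)(93.00) = 268920.00 mm³
ΣAȳ = (1980.00)(55.00) + (2700.00)(9.00) = 133200.00 mm³
x̄ = 268920.00 / 4680.00 = 57.46 mm
ȳ = 133200.00 / 4680.00 = 28.46 mm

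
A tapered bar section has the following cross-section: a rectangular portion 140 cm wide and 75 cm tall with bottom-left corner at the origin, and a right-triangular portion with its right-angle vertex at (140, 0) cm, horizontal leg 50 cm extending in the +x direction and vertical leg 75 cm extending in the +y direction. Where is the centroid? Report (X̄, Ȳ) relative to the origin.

rectangular portion: A = 140 × 75 = 10500.00, centroid at (70.00, 37.50).
triangular portion: A = ½·50·75 = 1875.00, centroid at (156.67, 25.00).
ΣA = 12375.00 cm², ΣAX̄ = 1028750.00 cm³, ΣAȲ = 440625.00 cm³.
X̄ = 1028750.00/12375.00 = 83.13 cm; Ȳ = 440625.00/12375.00 = 35.61 cm.

X̄ = 83.13 cm, Ȳ = 35.61 cm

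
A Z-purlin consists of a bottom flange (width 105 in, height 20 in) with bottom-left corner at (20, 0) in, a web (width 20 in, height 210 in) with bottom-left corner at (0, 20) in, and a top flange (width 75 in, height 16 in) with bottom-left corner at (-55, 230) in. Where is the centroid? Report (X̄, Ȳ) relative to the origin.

X̄ = 23.10 in, Ȳ = 110.88 in

Part | A | x̄ᵢ | ȳᵢ | A·x̄ᵢ | A·ȳᵢ
bottom flange | 2100.00 | 72.50 | 10.00 | 152250.00 | 21000.00
web | 4200.00 | 10.00 | 125.00 | 42000.00 | 525000.00
top flange | 1200.00 | -17.50 | 238.00 | -21000.00 | 285600.00
Σ | 7500.00 |  |  | 173250.00 | 831600.00
X̄ = 173250.00 / 7500.00 = 23.10 in
Ȳ = 831600.00 / 7500.00 = 110.88 in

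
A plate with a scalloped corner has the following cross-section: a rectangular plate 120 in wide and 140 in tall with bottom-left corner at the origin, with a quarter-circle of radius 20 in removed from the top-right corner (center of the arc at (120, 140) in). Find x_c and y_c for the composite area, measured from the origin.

x_c = 59.02 in, y_c = 68.83 in

plate: A = 120 × 140 = 16800.00, centroid at (60.00, 70.00).
removed quarter-circle: A = −¼π·20² = -314.16, centroid at (111.51, 131.51).
ΣA = 16485.84 in², ΣAx_c = 972967.55 in³, ΣAy_c = 1134684.37 in³.
x_c = 972967.55/16485.84 = 59.02 in; y_c = 1134684.37/16485.84 = 68.83 in.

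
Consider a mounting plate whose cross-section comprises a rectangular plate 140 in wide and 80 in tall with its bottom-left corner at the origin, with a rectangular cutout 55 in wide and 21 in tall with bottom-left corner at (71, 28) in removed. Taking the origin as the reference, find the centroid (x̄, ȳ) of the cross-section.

x̄ = 66.72 in, ȳ = 40.17 in

Part | A | x̄ᵢ | ȳᵢ | A·x̄ᵢ | A·ȳᵢ
plate | 11200.00 | 70.00 | 40.00 | 784000.00 | 448000.00
hole | -1155.00 | 98.50 | 38.50 | -113767.50 | -44467.50
Σ | 10045.00 |  |  | 670232.50 | 403532.50
x̄ = 670232.50 / 10045.00 = 66.72 in
ȳ = 403532.50 / 10045.00 = 40.17 in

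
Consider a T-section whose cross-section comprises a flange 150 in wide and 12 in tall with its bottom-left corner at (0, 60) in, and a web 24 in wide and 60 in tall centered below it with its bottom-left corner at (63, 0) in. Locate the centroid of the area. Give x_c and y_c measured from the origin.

x_c = 75.00 in, y_c = 50.00 in

web: A = 24 × 60 = 1440.00, centroid at (75.00, 30.00).
flange: A = 150 × 12 = 1800.00, centroid at (75.00, 66.00).
ΣA = 3240.00 in², ΣAx_c = 243000.00 in³, ΣAy_c = 162000.00 in³.
x_c = 243000.00/3240.00 = 75.00 in; y_c = 162000.00/3240.00 = 50.00 in.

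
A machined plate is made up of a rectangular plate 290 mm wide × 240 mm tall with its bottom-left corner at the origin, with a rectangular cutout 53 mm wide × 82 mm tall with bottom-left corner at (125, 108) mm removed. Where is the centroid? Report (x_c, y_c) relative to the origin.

x_c = 144.57 mm, y_c = 118.07 mm

plate: A = 290 × 240 = 69600.00, centroid at (145.00, 120.00).
hole: A = −(53 × 82) = -4346.00, centroid at (151.50, 149.00).
ΣA = 65254.00 mm², ΣAx_c = 9433581.00 mm³, ΣAy_c = 7704446.00 mm³.
x_c = 9433581.00/65254.00 = 144.57 mm; y_c = 7704446.00/65254.00 = 118.07 mm.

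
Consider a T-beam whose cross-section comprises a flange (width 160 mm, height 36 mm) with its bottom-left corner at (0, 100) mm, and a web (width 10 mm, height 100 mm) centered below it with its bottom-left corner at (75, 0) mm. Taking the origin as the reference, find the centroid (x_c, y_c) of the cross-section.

x_c = 80.00 mm, y_c = 107.94 mm

web: A = 10 × 100 = 1000.00, centroid at (80.00, 50.00).
flange: A = 160 × 36 = 5760.00, centroid at (80.00, 118.00).
ΣA = 6760.00 mm²
ΣAx_c = (1000.00)(80.00) + (5760.00)(80.00) = 540800.00 mm³
ΣAy_c = (1000.00)(50.00) + (5760.00)(118.00) = 729680.00 mm³
x_c = 540800.00 / 6760.00 = 80.00 mm
y_c = 729680.00 / 6760.00 = 107.94 mm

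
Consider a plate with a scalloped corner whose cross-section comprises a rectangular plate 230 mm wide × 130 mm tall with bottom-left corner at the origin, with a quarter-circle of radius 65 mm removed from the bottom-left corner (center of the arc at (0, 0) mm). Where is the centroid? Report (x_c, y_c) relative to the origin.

x_c = 125.91 mm, y_c = 69.67 mm

Part | A | x̄ᵢ | ȳᵢ | A·x̄ᵢ | A·ȳᵢ
plate | 29900.00 | 115.00 | 65.00 | 3438500.00 | 1943500.00
removed quarter-circle | -3318.31 | 27.59 | 27.59 | -91541.67 | -91541.67
Σ | 26581.69 |  |  | 3346958.33 | 1851958.33
x_c = 3346958.33 / 26581.69 = 125.91 mm
y_c = 1851958.33 / 26581.69 = 69.67 mm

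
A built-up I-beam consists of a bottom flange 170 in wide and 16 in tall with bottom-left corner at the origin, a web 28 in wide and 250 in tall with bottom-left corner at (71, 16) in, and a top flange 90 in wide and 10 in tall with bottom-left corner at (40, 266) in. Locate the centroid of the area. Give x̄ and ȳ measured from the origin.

Part | A | x̄ᵢ | ȳᵢ | A·x̄ᵢ | A·ȳᵢ
bottom flange | 2720.00 | 85.00 | 8.00 | 231200.00 | 21760.00
web | 7000.00 | 85.00 | 141.00 | 595000.00 | 987000.00
top flange | 900.00 | 85.00 | 271.00 | 76500.00 | 243900.00
Σ | 10620.00 |  |  | 902700.00 | 1252660.00
x̄ = 902700.00 / 10620.00 = 85.00 in
ȳ = 1252660.00 / 10620.00 = 117.95 in

x̄ = 85.00 in, ȳ = 117.95 in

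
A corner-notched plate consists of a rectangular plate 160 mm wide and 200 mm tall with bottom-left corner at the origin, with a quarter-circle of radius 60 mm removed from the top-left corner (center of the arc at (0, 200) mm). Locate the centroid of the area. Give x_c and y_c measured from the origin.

plate: A = 160 × 200 = 32000.00, centroid at (80.00, 100.00).
removed quarter-circle: A = −¼π·60² = -2827.43, centroid at (25.46, 174.54).
ΣA = 29172.57 mm²
ΣAx_c = (32000.00)(80.00) + (-2827.43)(25.46) = 2488000.00 mm³
ΣAy_c = (32000.00)(100.00) + (-2827.43)(174.54) = 2706513.32 mm³
x_c = 2488000.00 / 29172.57 = 85.29 mm
y_c = 2706513.32 / 29172.57 = 92.78 mm

x_c = 85.29 mm, y_c = 92.78 mm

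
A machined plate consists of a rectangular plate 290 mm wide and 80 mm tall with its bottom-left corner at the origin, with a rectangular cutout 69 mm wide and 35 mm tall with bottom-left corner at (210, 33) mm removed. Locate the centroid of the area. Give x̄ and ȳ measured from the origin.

x̄ = 133.44 mm, ȳ = 38.78 mm

plate: A = 290 × 80 = 23200.00, centroid at (145.00, 40.00).
hole: A = −(69 × 35) = -2415.00, centroid at (244.50, 50.50).
ΣA = 20785.00 mm²
ΣAx̄ = (23200.00)(145.00) + (-2415.00)(244.50) = 2773532.50 mm³
ΣAȳ = (23200.00)(40.00) + (-2415.00)(50.50) = 806042.50 mm³
x̄ = 2773532.50 / 20785.00 = 133.44 mm
ȳ = 806042.50 / 20785.00 = 38.78 mm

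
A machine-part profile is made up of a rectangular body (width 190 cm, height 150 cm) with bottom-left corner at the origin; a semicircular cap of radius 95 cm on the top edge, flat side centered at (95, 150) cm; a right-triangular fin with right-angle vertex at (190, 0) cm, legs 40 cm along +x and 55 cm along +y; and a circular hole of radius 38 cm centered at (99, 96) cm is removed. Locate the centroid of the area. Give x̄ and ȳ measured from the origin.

x̄ = 97.57 cm, ȳ = 112.65 cm

rectangular body: A = 190 × 150 = 28500.00, centroid at (95.00, 75.00).
semicircular top: A = ½π·95² = 14176.44, centroid at (95.00, 190.32).
triangular fin: A = ½·40·55 = 1100.00, centroid at (203.33, 18.33).
hole: A = −π·38² = -4536.46, centroid at (99.00, 96.00).
ΣA = 39239.98 cm²
ΣAx̄ = (28500.00)(95.00) + (14176.44)(95.00) + (1100.00)(203.33) + (-4536.46)(99.00) = 3828818.65 cm³
ΣAȳ = (28500.00)(75.00) + (14176.44)(190.32) + (1100.00)(18.33) + (-4536.46)(96.00) = 4420215.39 cm³
x̄ = 3828818.65 / 39239.98 = 97.57 cm
ȳ = 4420215.39 / 39239.98 = 112.65 cm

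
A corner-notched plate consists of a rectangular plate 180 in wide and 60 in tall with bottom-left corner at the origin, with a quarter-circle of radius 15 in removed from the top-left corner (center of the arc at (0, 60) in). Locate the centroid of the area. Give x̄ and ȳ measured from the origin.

plate: A = 180 × 60 = 10800.00, centroid at (90.00, 30.00).
removed quarter-circle: A = −¼π·15² = -176.71, centroid at (6.37, 53.63).
ΣA = 10623.29 in²
ΣAx̄ = (10800.00)(90.00) + (-176.71)(6.37) = 970875.00 in³
ΣAȳ = (10800.00)(30.00) + (-176.71)(53.63) = 314522.12 in³
x̄ = 970875.00 / 10623.29 = 91.39 in
ȳ = 314522.12 / 10623.29 = 29.61 in

x̄ = 91.39 in, ȳ = 29.61 in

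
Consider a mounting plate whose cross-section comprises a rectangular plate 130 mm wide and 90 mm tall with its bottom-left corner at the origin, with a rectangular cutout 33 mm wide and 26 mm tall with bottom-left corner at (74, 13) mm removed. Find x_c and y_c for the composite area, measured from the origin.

Part | A | x̄ᵢ | ȳᵢ | A·x̄ᵢ | A·ȳᵢ
plate | 11700.00 | 65.00 | 45.00 | 760500.00 | 526500.00
hole | -858.00 | 90.50 | 26.00 | -77649.00 | -22308.00
Σ | 10842.00 |  |  | 682851.00 | 504192.00
x_c = 682851.00 / 10842.00 = 62.98 mm
y_c = 504192.00 / 10842.00 = 46.50 mm

x_c = 62.98 mm, y_c = 46.50 mm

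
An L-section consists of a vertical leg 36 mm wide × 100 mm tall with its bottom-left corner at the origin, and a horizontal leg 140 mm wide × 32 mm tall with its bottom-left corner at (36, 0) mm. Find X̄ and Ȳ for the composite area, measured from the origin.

X̄ = 66.79 mm, Ȳ = 31.15 mm

vertical leg: A = 36 × 100 = 3600.00, centroid at (18.00, 50.00).
horizontal leg: A = 140 × 32 = 4480.00, centroid at (106.00, 16.00).
ΣA = 8080.00 mm²
ΣAX̄ = (3600.00)(18.00) + (4480.00)(106.00) = 539680.00 mm³
ΣAȲ = (3600.00)(50.00) + (4480.00)(16.00) = 251680.00 mm³
X̄ = 539680.00 / 8080.00 = 66.79 mm
Ȳ = 251680.00 / 8080.00 = 31.15 mm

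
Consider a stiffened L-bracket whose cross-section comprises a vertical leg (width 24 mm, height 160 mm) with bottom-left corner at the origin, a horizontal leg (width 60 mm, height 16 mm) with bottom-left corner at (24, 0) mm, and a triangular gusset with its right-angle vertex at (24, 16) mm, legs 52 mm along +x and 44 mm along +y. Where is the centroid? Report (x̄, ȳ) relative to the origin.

x̄ = 24.43 mm, ȳ = 58.88 mm

vertical leg: A = 24 × 160 = 3840.00, centroid at (12.00, 80.00).
horizontal leg: A = 60 × 16 = 960.00, centroid at (54.00, 8.00).
gusset: A = ½·52·44 = 1144.00, centroid at (41.33, 30.67).
ΣA = 5944.00 mm², ΣAx̄ = 145205.33 mm³, ΣAȳ = 349962.67 mm³.
x̄ = 145205.33/5944.00 = 24.43 mm; ȳ = 349962.67/5944.00 = 58.88 mm.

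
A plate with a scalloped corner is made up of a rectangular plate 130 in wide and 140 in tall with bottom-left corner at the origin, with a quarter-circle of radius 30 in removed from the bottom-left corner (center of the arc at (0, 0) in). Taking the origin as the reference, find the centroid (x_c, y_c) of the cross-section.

plate: A = 130 × 140 = 18200.00, centroid at (65.00, 70.00).
removed quarter-circle: A = −¼π·30² = -706.86, centroid at (12.73, 12.73).
ΣA = 17493.14 in², ΣAx_c = 1174000.00 in³, ΣAy_c = 1265000.00 in³.
x_c = 1174000.00/17493.14 = 67.11 in; y_c = 1265000.00/17493.14 = 72.31 in.

x_c = 67.11 in, y_c = 72.31 in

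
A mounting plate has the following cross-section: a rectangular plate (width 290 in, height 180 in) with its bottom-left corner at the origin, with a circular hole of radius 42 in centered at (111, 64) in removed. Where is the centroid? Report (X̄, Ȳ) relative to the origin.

plate: A = 290 × 180 = 52200.00, centroid at (145.00, 90.00).
hole: A = −π·42² = -5541.77, centroid at (111.00, 64.00).
ΣA = 46658.23 in²
ΣAX̄ = (52200.00)(145.00) + (-5541.77)(111.00) = 6953863.59 in³
ΣAȲ = (52200.00)(90.00) + (-5541.77)(64.00) = 4343326.76 in³
X̄ = 6953863.59 / 46658.23 = 149.04 in
Ȳ = 4343326.76 / 46658.23 = 93.09 in

X̄ = 149.04 in, Ȳ = 93.09 in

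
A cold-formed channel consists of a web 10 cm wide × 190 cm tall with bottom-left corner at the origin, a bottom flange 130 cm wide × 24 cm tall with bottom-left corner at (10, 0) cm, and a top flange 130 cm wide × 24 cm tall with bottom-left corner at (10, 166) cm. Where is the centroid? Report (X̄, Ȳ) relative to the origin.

Part | A | x̄ᵢ | ȳᵢ | A·x̄ᵢ | A·ȳᵢ
web | 1900.00 | 5.00 | 95.00 | 9500.00 | 180500.00
bottom flange | 3120.00 | 75.00 | 12.00 | 234000.00 | 37440.00
top flange | 3120.00 | 75.00 | 178.00 | 234000.00 | 555360.00
Σ | 8140.00 |  |  | 477500.00 | 773300.00
X̄ = 477500.00 / 8140.00 = 58.66 cm
Ȳ = 773300.00 / 8140.00 = 95.00 cm

X̄ = 58.66 cm, Ȳ = 95.00 cm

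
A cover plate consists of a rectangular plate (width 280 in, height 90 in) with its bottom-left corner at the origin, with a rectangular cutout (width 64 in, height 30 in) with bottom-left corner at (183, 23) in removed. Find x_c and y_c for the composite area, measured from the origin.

plate: A = 280 × 90 = 25200.00, centroid at (140.00, 45.00).
hole: A = −(64 × 30) = -1920.00, centroid at (215.00, 38.00).
ΣA = 23280.00 in²
ΣAx_c = (25200.00)(140.00) + (-1920.00)(215.00) = 3115200.00 in³
ΣAy_c = (25200.00)(45.00) + (-1920.00)(38.00) = 1061040.00 in³
x_c = 3115200.00 / 23280.00 = 133.81 in
y_c = 1061040.00 / 23280.00 = 45.58 in

x_c = 133.81 in, y_c = 45.58 in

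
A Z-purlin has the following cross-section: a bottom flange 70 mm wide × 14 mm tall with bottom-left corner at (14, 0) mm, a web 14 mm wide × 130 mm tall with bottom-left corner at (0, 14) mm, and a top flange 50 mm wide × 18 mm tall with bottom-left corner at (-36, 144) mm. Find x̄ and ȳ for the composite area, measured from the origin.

x̄ = 13.75 mm, ȳ = 77.93 mm

bottom flange: A = 70 × 14 = 980.00, centroid at (49.00, 7.00).
web: A = 14 × 130 = 1820.00, centroid at (7.00, 79.00).
top flange: A = 50 × 18 = 900.00, centroid at (-11.00, 153.00).
ΣA = 3700.00 mm², ΣAx̄ = 50860.00 mm³, ΣAȳ = 288340.00 mm³.
x̄ = 50860.00/3700.00 = 13.75 mm; ȳ = 288340.00/3700.00 = 77.93 mm.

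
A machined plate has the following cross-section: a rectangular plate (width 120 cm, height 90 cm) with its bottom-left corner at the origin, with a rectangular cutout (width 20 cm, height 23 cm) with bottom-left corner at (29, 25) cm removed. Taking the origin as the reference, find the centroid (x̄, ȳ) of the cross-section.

plate: A = 120 × 90 = 10800.00, centroid at (60.00, 45.00).
hole: A = −(20 × 23) = -460.00, centroid at (39.00, 36.50).
ΣA = 10340.00 cm²
ΣAx̄ = (10800.00)(60.00) + (-460.00)(39.00) = 630060.00 cm³
ΣAȳ = (10800.00)(45.00) + (-460.00)(36.50) = 469210.00 cm³
x̄ = 630060.00 / 10340.00 = 60.93 cm
ȳ = 469210.00 / 10340.00 = 45.38 cm

x̄ = 60.93 cm, ȳ = 45.38 cm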